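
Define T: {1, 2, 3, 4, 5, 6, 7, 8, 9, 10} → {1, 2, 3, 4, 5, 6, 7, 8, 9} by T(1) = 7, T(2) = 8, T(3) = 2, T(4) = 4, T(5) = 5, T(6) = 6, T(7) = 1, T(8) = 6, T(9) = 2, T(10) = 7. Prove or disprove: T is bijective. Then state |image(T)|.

T(6) = 6 = T(8) with 6 ≠ 8, so T is not injective, hence not bijective.
The image of T is {1, 2, 4, 5, 6, 7, 8}, which has 7 elements.

7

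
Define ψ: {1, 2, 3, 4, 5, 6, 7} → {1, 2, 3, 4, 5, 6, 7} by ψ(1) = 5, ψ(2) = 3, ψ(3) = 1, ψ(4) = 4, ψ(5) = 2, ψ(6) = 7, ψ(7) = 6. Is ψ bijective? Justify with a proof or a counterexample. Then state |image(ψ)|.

7

The values 5, 3, 1, 4, 2, 7, 6 are a permutation of {1, 2, 3, 4, 5, 6, 7}: each element appears exactly once.
So ψ is injective and surjective, hence bijective.
The image of ψ is {1, 2, 3, 4, 5, 6, 7}, which has 7 elements.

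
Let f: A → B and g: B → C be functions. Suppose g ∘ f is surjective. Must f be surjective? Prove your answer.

No. Take A = {0, 1}, B = {0, 1, 2, 3}, C = {0}, f(a) = 0 for every a ∈ A, and g(b) = 0 for every b ∈ B.
Then g ∘ f is surjective onto {0}, but 3 ∈ B has no preimage under f, so f is not surjective.

not surjective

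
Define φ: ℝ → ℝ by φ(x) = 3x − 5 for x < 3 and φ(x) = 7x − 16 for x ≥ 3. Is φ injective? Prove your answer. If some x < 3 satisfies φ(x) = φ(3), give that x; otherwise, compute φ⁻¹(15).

31/7

Both pieces are strictly increasing (slopes 3 and 7), so each is injective on its own interval.
The left piece maps (−∞, 3) onto (−∞, 4); the right piece maps [3, ∞) onto [5, ∞).
These images are disjoint, so no value is attained by both pieces. So φ is injective.
Because the two images are disjoint, no x < 3 has φ(x) = φ(3), so we compute φ⁻¹(15): 15 lies in [5, ∞), so solve 7x − 16 = 15: x = (15 + 16)/7 = 31/7.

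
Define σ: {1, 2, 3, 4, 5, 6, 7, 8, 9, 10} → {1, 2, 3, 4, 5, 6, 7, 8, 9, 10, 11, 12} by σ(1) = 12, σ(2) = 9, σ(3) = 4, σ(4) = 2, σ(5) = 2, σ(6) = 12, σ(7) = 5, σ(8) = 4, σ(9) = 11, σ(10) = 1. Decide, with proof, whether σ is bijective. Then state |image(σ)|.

7

σ(4) = 2 = σ(5) with 4 ≠ 5, so σ is not injective, hence not bijective.
The image of σ is {1, 2, 4, 5, 9, 11, 12}, which has 7 elements.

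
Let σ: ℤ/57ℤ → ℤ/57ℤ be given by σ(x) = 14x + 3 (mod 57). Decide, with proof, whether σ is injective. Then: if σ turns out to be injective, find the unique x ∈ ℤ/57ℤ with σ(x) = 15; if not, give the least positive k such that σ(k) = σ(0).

9

Suppose σ(a) = σ(b) in ℤ/57ℤ. Then 14a + 3 ≡ 14b + 3 (mod 57), therefore 14(a − b) ≡ 0 (mod 57).
Since gcd(14, 57) = 1, 14 is invertible modulo 57, therefore a − b ≡ 0 (mod 57), i.e. a = b.
Thus σ is injective.
We now compute 14⁻¹ mod 57 explicitly. Euclid's algorithm: 57 = 4·14 + 1; back-substituting gives 1 = 53·14 − 13·57, so 14⁻¹ ≡ 53 (mod 57).
Since σ is injective, we find σ⁻¹(15): we need 14x ≡ 15 − 3 ≡ 12 (mod 57). Using 14⁻¹ = 53: x ≡ 53·12 = 636 = 11·57 + 9, so x = 9.
Check: σ(9) = 14·9 + 3 = 129 = 2·57 + 15 ≡ 15 (mod 57).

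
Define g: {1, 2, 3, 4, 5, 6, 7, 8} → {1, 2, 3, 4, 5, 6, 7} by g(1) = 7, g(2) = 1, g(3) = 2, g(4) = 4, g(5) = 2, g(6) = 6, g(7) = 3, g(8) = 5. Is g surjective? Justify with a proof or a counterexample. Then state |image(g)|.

7

Every element of the codomain has a preimage: 1 = g(2), 2 = g(3), 3 = g(7), 4 = g(4), 5 = g(8), 6 = g(6), 7 = g(1).
So g is surjective.
The image of g is {1, 2, 3, 4, 5, 6, 7}, which has 7 elements.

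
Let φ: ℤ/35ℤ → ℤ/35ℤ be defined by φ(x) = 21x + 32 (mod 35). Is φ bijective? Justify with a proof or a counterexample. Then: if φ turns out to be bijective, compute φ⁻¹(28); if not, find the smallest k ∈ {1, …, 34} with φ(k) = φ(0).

5

We have gcd(21, 35) = 7 > 1. Taking s = 0 and t = 5: φ(0) = 32 and φ(5) = 21·5 + 32 = 137 ≡ 32 (mod 35).
So φ(0) = φ(5) while 0 ≠ 5, so φ is not injective, hence not bijective.
Since φ is not bijective, we find the least positive k with φ(k) = φ(0): this means 21k ≡ 0 (mod 35), i.e. 35 ∣ 21k. Since gcd(21, 35) = 7, dividing through by 7 this holds exactly when 5 ∣ 3k, and as gcd(3, 5) = 1, exactly when 5 ∣ k.
The smallest positive such k is 5.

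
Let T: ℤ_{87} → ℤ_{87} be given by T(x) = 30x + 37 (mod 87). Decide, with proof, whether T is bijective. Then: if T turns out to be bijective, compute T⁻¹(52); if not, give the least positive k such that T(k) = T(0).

29

By definition, T is injective when T(s) = T(t) forces s = t.
We have gcd(30, 87) = 3 > 1. Taking s = 0 and t = 29: T(0) = 37 and T(29) = 30·29 + 37 = 907 ≡ 37 (mod 87).
So T(0) = T(29) while 0 ≠ 29, thus T is not injective, hence not bijective.
Since T is not bijective, we find the least positive k with T(k) = T(0): this means 30k ≡ 0 (mod 87), i.e. 87 ∣ 30k. Since gcd(30, 87) = 3, dividing through by 3 this holds exactly when 29 ∣ 10k, and as gcd(10, 29) = 1, exactly when 29 ∣ k.
The smallest positive such k is 29.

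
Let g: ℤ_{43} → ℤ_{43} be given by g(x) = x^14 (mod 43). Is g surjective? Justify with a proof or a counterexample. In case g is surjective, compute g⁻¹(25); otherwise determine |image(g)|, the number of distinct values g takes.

g(1) = 1^14 = 1.
g(2): Repeated squaring mod 43: 2^1 ≡ 2, 2^2 ≡ 2² = 4, 2^4 ≡ 4² = 16, 2^8 ≡ 16² = 256 ≡ 41. Since 14 = 8 + 4 + 2, 2^14 ≡ 41·16·4: 41·16 = 656 ≡ 11, then 11·4 = 44 ≡ 1. So 2^14 ≡ 1 (mod 43).
So g(1) = g(2) = 1 while 1 ≠ 2, thus g is not injective.
A non-injective map from the 43-element set ℤ_{43} to itself takes at most 42 distinct values, so it cannot be surjective. Hence g is not surjective.
Since g is not surjective, we determine |image(g)|. Computing x^14 mod 43 for each x (by repeated squaring, reducing mod 43 at every step), the values g(0), g(1), …, g(42) are: 0, 1, 1, 36, 1, 36, 36, 6, 1, 6, 36, 1, 36, 6, 6, 6, 1, 6, 6, 36, 36, 1, 1, 36, 36, 6, 6, 1, 6, 6, 6, 36, 1, 36, 6, 1, 6, 36, 36, 1, 36, 1, 1.
The distinct values are {0, 1, 6, 36}; there are 4 of them.

4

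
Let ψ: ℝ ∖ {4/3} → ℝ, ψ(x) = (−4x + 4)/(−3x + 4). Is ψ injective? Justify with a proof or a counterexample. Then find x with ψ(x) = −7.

Suppose ψ(a) = ψ(b). Cross-multiplying: (−4a + 4)(−3b + 4) = (−4b + 4)(−3a + 4).
Expanding both sides and cancelling the symmetric terms leaves −4·(a − b) = 0. Since −4 ≠ 0, a = b. Therefore ψ is injective.
Solving ψ(x) = −7: cross-multiplying gives −4x + 4 = −7(−3x + 4), which rearranges to −25x = −32, so x = 32/25.

32/25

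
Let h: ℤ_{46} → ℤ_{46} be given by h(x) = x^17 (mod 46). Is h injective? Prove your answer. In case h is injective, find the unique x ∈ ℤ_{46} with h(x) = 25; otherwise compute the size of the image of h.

27

Computing x^17 mod 46 for each x (by repeated squaring, reducing mod 46 at every step), the values h(0), h(1), …, h(45) are: 0, 1, 18, 39, 2, 15, 12, 19, 36, 3, 40, 37, 32, 29, 20, 33, 4, 11, 8, 21, 30, 5, 22, 23, 24, 41, 16, 25, 38, 35, 42, 13, 26, 17, 14, 9, 6, 43, 10, 27, 34, 31, 44, 7, 28, 45.
Every element of ℤ_{46} appears exactly once in this list, so h is a bijection, and in particular injective.
Since h is injective, we read off the preimage of 25 from the same table: h(27) = 25, so h⁻¹(25) = 27.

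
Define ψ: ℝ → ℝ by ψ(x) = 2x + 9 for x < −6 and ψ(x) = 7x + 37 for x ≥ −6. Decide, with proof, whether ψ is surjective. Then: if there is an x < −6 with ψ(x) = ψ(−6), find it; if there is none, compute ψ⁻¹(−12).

-7

Both pieces are strictly increasing (slopes 2 and 7), so each is injective on its own interval.
The left piece maps (−∞, −6) onto (−∞, −3); the right piece maps [−6, ∞) onto [−5, ∞).
The union (−∞, −3) ∪ [−5, ∞) covers ℝ, so ψ is surjective.
For the follow-up: the images overlap, so an x < −6 with ψ(x) = ψ(−6) exists. ψ(−6) = −5; solving 2x + 9 = −5 for x < −6 gives x = (−5 − 9)/2 = −7.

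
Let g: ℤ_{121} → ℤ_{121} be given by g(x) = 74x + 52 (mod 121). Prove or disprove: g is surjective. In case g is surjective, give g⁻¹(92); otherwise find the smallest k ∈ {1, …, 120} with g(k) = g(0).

Since gcd(74, 121) = 1, 74 is invertible modulo 121. Euclid's algorithm: 121 = 1·74 + 47, 74 = 1·47 + 27, 47 = 1·27 + 20, 27 = 1·20 + 7, 20 = 2·7 + 6, 7 = 1·6 + 1; back-substituting gives 1 = 18·74 − 11·121, so 74⁻¹ ≡ 18 (mod 121).
For any y ∈ ℤ_{121}, x = 18(y − 52) mod 121 satisfies g(x) = 74·18(y − 52) + 52 ≡ y (since 74·18 ≡ 1 mod 121). So every y has a preimage.
Hence g is surjective.
Since g is surjective, we compute g⁻¹(92): solve 74x + 52 ≡ 92 (mod 121), i.e. 74x ≡ 40 (mod 121).
Multiplying by 74⁻¹ = 18 gives x ≡ 18·40 = 720 = 5·121 + 115 ≡ 115 (mod 121).
Check: g(115) = 74·115 + 52 = 8562 = 70·121 + 92 ≡ 92 (mod 121).

115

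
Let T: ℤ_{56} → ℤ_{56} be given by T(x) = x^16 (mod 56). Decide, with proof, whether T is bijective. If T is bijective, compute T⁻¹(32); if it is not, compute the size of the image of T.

8

T(6): Repeated squaring mod 56: 6^1 ≡ 6, 6^2 ≡ 6² = 36, 6^4 ≡ 36² = 1296 ≡ 8, 6^8 ≡ 8² = 64 ≡ 8, 6^16 ≡ 8² = 64 ≡ 8. So 6^16 ≡ 8 (mod 56).
T(8): Repeated squaring mod 56: 8^1 ≡ 8, 8^2 ≡ 8² = 64 ≡ 8, 8^4 ≡ 8² = 64 ≡ 8, 8^8 ≡ 8² = 64 ≡ 8, 8^16 ≡ 8² = 64 ≡ 8. So 8^16 ≡ 8 (mod 56).
So T(6) = T(8) = 8 while 6 ≠ 8, so T is not injective, hence not bijective.
Since T is not bijective, we determine |image(T)|. Computing x^16 mod 56 for each x (by repeated squaring, reducing mod 56 at every step), the values T(0), T(1), …, T(55) are: 0, 1, 16, 25, 32, 9, 8, 49, 8, 9, 32, 25, 16, 1, 0, 1, 16, 25, 32, 9, 8, 49, 8, 9, 32, 25, 16, 1, 0, 1, 16, 25, 32, 9, 8, 49, 8, 9, 32, 25, 16, 1, 0, 1, 16, 25, 32, 9, 8, 49, 8, 9, 32, 25, 16, 1.
The distinct values are {0, 1, 8, 9, 16, 25, 32, 49}; there are 8 of them.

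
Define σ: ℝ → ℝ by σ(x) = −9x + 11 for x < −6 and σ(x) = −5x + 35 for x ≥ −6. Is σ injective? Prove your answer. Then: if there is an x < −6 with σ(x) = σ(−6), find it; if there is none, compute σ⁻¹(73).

-62/9

Both pieces are strictly decreasing (slopes −9 and −5), so each is injective on its own interval.
The left piece maps (−∞, −6) onto (65, ∞); the right piece maps [−6, ∞) onto (−∞, 65].
These images are disjoint, so no value is attained by both pieces. Hence σ is injective.
Because the two images are disjoint, no x < −6 has σ(x) = σ(−6), so we compute σ⁻¹(73): 73 lies in (65, ∞), so solve −9x + 11 = 73: x = (73 − 11)/(−9) = −62/9.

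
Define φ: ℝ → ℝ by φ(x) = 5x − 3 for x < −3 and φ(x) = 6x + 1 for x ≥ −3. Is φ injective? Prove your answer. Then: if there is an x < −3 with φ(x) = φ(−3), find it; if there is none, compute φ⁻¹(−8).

Both pieces are strictly increasing (slopes 5 and 6), so each is injective on its own interval.
The left piece maps (−∞, −3) onto (−∞, −18); the right piece maps [−3, ∞) onto [−17, ∞).
These images are disjoint, so no value is attained by both pieces. Therefore φ is injective.
Because the two images are disjoint, no x < −3 has φ(x) = φ(−3), so we compute φ⁻¹(−8): −8 lies in [−17, ∞), so solve 6x + 1 = −8: x = (−8 − 1)/6 = −3/2.

-3/2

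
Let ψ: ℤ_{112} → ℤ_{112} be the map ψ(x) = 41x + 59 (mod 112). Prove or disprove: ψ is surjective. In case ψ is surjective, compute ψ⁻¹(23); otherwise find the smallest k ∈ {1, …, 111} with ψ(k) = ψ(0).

92

Since gcd(41, 112) = 1, 41 is invertible modulo 112. Euclid's algorithm: 112 = 2·41 + 30, 41 = 1·30 + 11, 30 = 2·11 + 8, 11 = 1·8 + 3, 8 = 2·3 + 2, 3 = 1·2 + 1; back-substituting gives 1 = 41·41 − 15·112, so 41⁻¹ ≡ 41 (mod 112).
Then y ↦ 41(y − 59) is a two-sided inverse to ψ, so every y ∈ ℤ_{112} has a preimage.
Therefore ψ is surjective.
Since ψ is surjective, we find ψ⁻¹(23): we need 41x ≡ 23 − 59 ≡ 76 (mod 112). Using 41⁻¹ = 41: x ≡ 41·76 = 3116 = 27·112 + 92, so x = 92.
Check: ψ(92) = 41·92 + 59 = 3831 = 34·112 + 23 ≡ 23 (mod 112).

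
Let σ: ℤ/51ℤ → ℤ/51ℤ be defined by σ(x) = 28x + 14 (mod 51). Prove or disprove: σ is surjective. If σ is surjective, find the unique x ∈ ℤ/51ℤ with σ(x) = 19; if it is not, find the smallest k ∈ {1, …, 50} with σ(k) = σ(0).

2

Since gcd(28, 51) = 1, 28 is invertible modulo 51. Euclid's algorithm: 51 = 1·28 + 23, 28 = 1·23 + 5, 23 = 4·5 + 3, 5 = 1·3 + 2, 3 = 1·2 + 1; back-substituting gives 1 = 31·28 − 17·51, so 28⁻¹ ≡ 31 (mod 51).
Then y ↦ 31(y − 14) is a two-sided inverse to σ, so every y ∈ ℤ/51ℤ has a preimage.
Therefore σ is surjective.
Since σ is surjective, we compute σ⁻¹(19): solve 28x + 14 ≡ 19 (mod 51), i.e. 28x ≡ 5 (mod 51).
Multiplying by 28⁻¹ = 31 gives x ≡ 31·5 = 155 = 3·51 + 2 ≡ 2 (mod 51).
Check: σ(2) = 28·2 + 14 = 70 = 1·51 + 19 ≡ 19 (mod 51).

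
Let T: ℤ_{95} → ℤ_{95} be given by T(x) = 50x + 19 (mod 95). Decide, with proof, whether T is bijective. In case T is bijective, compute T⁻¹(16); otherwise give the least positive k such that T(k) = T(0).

We have gcd(50, 95) = 5 > 1. Taking s = 0 and t = 19: T(0) = 19 and T(19) = 50·19 + 19 = 969 ≡ 19 (mod 95).
So T(0) = T(19) while 0 ≠ 19, thus T is not injective, hence not bijective.
Since T is not bijective, we find the least positive k with T(k) = T(0): this means 50k ≡ 0 (mod 95), i.e. 95 ∣ 50k. Since gcd(50, 95) = 5, dividing through by 5 this holds exactly when 19 ∣ 10k, and as gcd(10, 19) = 1, exactly when 19 ∣ k.
The smallest positive such k is 19.

19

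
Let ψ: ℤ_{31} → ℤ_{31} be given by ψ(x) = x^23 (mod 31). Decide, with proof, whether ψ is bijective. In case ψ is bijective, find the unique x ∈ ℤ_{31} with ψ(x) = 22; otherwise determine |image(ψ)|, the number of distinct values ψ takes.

Since 31 is prime, the nonzero elements of ℤ_{31} form a cyclic group of order 30.
As gcd(23, 30) = 1, raising to the 23rd power is a bijection on this group: if u^23 ≡ v^23 then (uv^{−1})^23 = 1, and the only element of order dividing gcd(23, 30) = 1 is 1, so u = v.
With ψ(0) = 0 this makes ψ injective on all of ℤ_{31}, hence bijective (finite equal-size domain and codomain). In particular ψ is bijective.
Since ψ is bijective, we find the preimage of 22. The inverse of x ↦ x^23 on (ℤ_{31})^× is x ↦ x^17, because 23·17 = 391 = 13·30 + 1 ≡ 1 (mod 30) and x^{30} = 1 for x ≠ 0 (Fermat). So ψ⁻¹(22) = 22^17 mod 31.
Repeated squaring mod 31: 22^1 ≡ 22, 22^2 ≡ 22² = 484 ≡ 19, 22^4 ≡ 19² = 361 ≡ 20, 22^8 ≡ 20² = 400 ≡ 28, 22^16 ≡ 28² = 784 ≡ 9. Since 17 = 16 + 1, 22^17 ≡ 9·22: 9·22 = 198 ≡ 12. So 22^17 ≡ 12 (mod 31).
Hence ψ⁻¹(22) = 12.

12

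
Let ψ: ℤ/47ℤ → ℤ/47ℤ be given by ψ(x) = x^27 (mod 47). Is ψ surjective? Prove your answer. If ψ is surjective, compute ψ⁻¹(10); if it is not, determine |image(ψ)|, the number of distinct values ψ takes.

Since 47 is prime, the nonzero elements of ℤ/47ℤ form a cyclic group of order 46.
As gcd(27, 46) = 1, raising to the 27th power is a bijection on this group: if a^27 ≡ b^27 then (ab^{−1})^27 = 1, and the only element of order dividing gcd(27, 46) = 1 is 1, so a = b.
With ψ(0) = 0 this makes ψ injective on all of ℤ/47ℤ, hence bijective (finite equal-size domain and codomain). In particular ψ is surjective.
Since ψ is surjective, we find the preimage of 10. The inverse of x ↦ x^27 on (ℤ/47ℤ)^× is x ↦ x^29, because 27·29 = 783 = 17·46 + 1 ≡ 1 (mod 46) and x^{46} = 1 for x ≠ 0 (Fermat). So ψ⁻¹(10) = 10^29 mod 47.
Repeated squaring mod 47: 10^1 ≡ 10, 10^2 ≡ 10² = 100 ≡ 6, 10^4 ≡ 6² = 36, 10^8 ≡ 36² = 1296 ≡ 27, 10^16 ≡ 27² = 729 ≡ 24. Since 29 = 16 + 8 + 4 + 1, 10^29 ≡ 24·27·36·10: 24·27 = 648 ≡ 37, then 37·36 = 1332 ≡ 16, then 16·10 = 160 ≡ 19. So 10^29 ≡ 19 (mod 47).
Hence ψ⁻¹(10) = 19.

19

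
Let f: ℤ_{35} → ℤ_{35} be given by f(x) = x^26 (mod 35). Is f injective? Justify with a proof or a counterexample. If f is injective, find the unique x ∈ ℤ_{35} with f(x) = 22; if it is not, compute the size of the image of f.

12

f(1) = 1^26 = 1.
f(6): Repeated squaring mod 35: 6^1 ≡ 6, 6^2 ≡ 6² = 36 ≡ 1, 6^4 ≡ 1² = 1, 6^8 ≡ 1² = 1, 6^16 ≡ 1² = 1. Since 26 = 16 + 8 + 2, 6^26 ≡ 1·1·1: 1·1 = 1, then 1·1 = 1. So 6^26 ≡ 1 (mod 35).
So f(1) = f(6) = 1 while 1 ≠ 6, so f is not injective.
Since f is not injective, we determine |image(f)|. Computing x^26 mod 35 for each x (by repeated squaring, reducing mod 35 at every step), the values f(0), f(1), …, f(34) are: 0, 1, 4, 9, 16, 25, 1, 14, 29, 11, 30, 16, 4, 29, 21, 15, 11, 9, 9, 11, 15, 21, 29, 4, 16, 30, 11, 29, 14, 1, 25, 16, 9, 4, 1.
The distinct values are {0, 1, 4, 9, 11, 14, 15, 16, 21, 25, 29, 30}; there are 12 of them.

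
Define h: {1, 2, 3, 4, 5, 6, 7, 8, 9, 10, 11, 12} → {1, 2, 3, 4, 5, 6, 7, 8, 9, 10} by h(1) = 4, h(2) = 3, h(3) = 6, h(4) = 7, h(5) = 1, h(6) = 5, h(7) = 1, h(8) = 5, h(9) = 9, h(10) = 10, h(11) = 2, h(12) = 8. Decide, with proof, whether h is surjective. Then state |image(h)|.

10

Every element of the codomain has a preimage: 1 = h(5), 2 = h(11), 3 = h(2), 4 = h(1), 5 = h(6), 6 = h(3), 7 = h(4), 8 = h(12), 9 = h(9), 10 = h(10).
Thus h is surjective.
The image of h is {1, 2, 3, 4, 5, 6, 7, 8, 9, 10}, which has 10 elements.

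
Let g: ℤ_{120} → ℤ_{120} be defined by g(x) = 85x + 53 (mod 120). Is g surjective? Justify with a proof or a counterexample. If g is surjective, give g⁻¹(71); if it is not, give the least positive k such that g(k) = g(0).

Since gcd(85, 120) = 5, we have 85x ≡ 0 (mod 5) for all x, so g(x) ≡ 3 (mod 5).
But 0 ≢ 3 (mod 5), so 0 ∈ ℤ_{120} has no preimage. Thus g is not surjective.
Since g is not surjective, we find the least positive k with g(k) = g(0): this means 85k ≡ 0 (mod 120), i.e. 120 ∣ 85k. Since gcd(85, 120) = 5, dividing through by 5 this holds exactly when 24 ∣ 17k, and as gcd(17, 24) = 1, exactly when 24 ∣ k.
The smallest positive such k is 24.

24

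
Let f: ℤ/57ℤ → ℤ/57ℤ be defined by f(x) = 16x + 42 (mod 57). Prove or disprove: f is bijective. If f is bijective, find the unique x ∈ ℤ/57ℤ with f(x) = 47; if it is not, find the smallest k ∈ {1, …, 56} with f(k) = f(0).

If f(u) = f(v), then 16u ≡ 16v (mod 57). Because gcd(16, 57) = 1, we may cancel 16 to get u ≡ v (mod 57).
We now compute 16⁻¹ mod 57 explicitly. Euclid's algorithm: 57 = 3·16 + 9, 16 = 1·9 + 7, 9 = 1·7 + 2, 7 = 3·2 + 1; back-substituting gives 1 = 25·16 − 7·57, so 16⁻¹ ≡ 25 (mod 57).
Then y ↦ 25(y − 42) is a two-sided inverse to f, so every y ∈ ℤ/57ℤ has a preimage.
So f is bijective.
Since f is bijective, we compute f⁻¹(47): solve 16x + 42 ≡ 47 (mod 57), i.e. 16x ≡ 5 (mod 57).
Multiplying by 16⁻¹ = 25 gives x ≡ 25·5 = 125 = 2·57 + 11 ≡ 11 (mod 57).
Check: f(11) = 16·11 + 42 = 218 = 3·57 + 47 ≡ 47 (mod 57).

11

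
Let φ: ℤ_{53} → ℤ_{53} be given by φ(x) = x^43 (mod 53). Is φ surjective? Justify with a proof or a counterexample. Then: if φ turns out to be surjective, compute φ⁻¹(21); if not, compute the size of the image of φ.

Since 53 is prime, the nonzero elements of ℤ_{53} form a cyclic group of order 52.
As gcd(43, 52) = 1, raising to the 43rd power is a bijection on this group: if a^43 ≡ b^43 then (ab^{−1})^43 = 1, and the only element of order dividing gcd(43, 52) = 1 is 1, so a = b.
With φ(0) = 0 this makes φ injective on all of ℤ_{53}, hence bijective (finite equal-size domain and codomain). In particular φ is surjective.
Since φ is surjective, we find the preimage of 21. The inverse of x ↦ x^43 on (ℤ_{53})^× is x ↦ x^23, because 43·23 = 989 = 19·52 + 1 ≡ 1 (mod 52) and x^{52} = 1 for x ≠ 0 (Fermat). So φ⁻¹(21) = 21^23 mod 53.
Repeated squaring mod 53: 21^1 ≡ 21, 21^2 ≡ 21² = 441 ≡ 17, 21^4 ≡ 17² = 289 ≡ 24, 21^8 ≡ 24² = 576 ≡ 46, 21^16 ≡ 46² = 2116 ≡ 49. Since 23 = 16 + 4 + 2 + 1, 21^23 ≡ 49·24·17·21: 49·24 = 1176 ≡ 10, then 10·17 = 170 ≡ 11, then 11·21 = 231 ≡ 19. So 21^23 ≡ 19 (mod 53).
Hence φ⁻¹(21) = 19.

19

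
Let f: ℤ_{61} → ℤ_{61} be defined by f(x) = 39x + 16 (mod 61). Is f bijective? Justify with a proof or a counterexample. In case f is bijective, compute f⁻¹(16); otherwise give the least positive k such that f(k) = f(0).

0

Suppose f(u) = f(v) in ℤ_{61}. Then 39u + 16 ≡ 39v + 16 (mod 61), hence 39(u − v) ≡ 0 (mod 61).
Since gcd(39, 61) = 1, 39 is invertible modulo 61, hence u − v ≡ 0 (mod 61), i.e. u = v.
We now compute 39⁻¹ mod 61 explicitly. Euclid's algorithm: 61 = 1·39 + 22, 39 = 1·22 + 17, 22 = 1·17 + 5, 17 = 3·5 + 2, 5 = 2·2 + 1; back-substituting gives 1 = 36·39 − 23·61, so 39⁻¹ ≡ 36 (mod 61).
Then y ↦ 36(y − 16) is a two-sided inverse to f, so every y ∈ ℤ_{61} has a preimage.
So f is bijective.
Since f is bijective, we find f⁻¹(16): we need 39x ≡ 16 − 16 ≡ 0 (mod 61). Using 39⁻¹ = 36: x ≡ 36·0 = 0, so x = 0.
Check: f(0) = 39·0 + 16 = 16 ≡ 16 (mod 61).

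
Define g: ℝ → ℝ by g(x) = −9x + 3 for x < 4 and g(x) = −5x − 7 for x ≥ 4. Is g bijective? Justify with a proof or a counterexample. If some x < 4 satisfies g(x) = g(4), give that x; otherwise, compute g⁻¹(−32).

Both pieces are strictly decreasing (slopes −9 and −5), so each is injective on its own interval.
The left piece maps (−∞, 4) onto (−33, ∞); the right piece maps [4, ∞) onto (−∞, −27].
These images overlap. In particular g(4) = −27 (right piece), and solving −9x + 3 = −27 on the left piece gives x = 10/3 < 4.
So g(10/3) = g(4) with 10/3 ≠ 4, and g is not injective, hence not bijective. This x = 10/3 is the requested value below 4.

10/3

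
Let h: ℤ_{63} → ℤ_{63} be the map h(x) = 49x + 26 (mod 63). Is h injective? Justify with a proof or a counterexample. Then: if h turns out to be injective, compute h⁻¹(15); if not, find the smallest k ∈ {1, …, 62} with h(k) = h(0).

9

By definition, injectivity means: for all x_1, x_2 in the domain, h(x_1) = h(x_2) implies x_1 = x_2.
We have gcd(49, 63) = 7 > 1. Taking x_1 = 0 and x_2 = 9: h(0) = 26 and h(9) = 49·9 + 26 = 467 ≡ 26 (mod 63).
So h(0) = h(9) while 0 ≠ 9, so h is not injective.
Since h is not injective, we find the least positive k with h(k) = h(0): this means 49k ≡ 0 (mod 63), i.e. 63 ∣ 49k. Since gcd(49, 63) = 7, dividing through by 7 this holds exactly when 9 ∣ 7k, and as gcd(7, 9) = 1, exactly when 9 ∣ k.
The smallest positive such k is 9.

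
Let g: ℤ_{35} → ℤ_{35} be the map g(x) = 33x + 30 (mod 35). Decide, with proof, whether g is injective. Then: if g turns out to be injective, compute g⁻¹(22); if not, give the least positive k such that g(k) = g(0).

If g(a) = g(b), then 33a ≡ 33b (mod 35). Because gcd(33, 35) = 1, we may cancel 33 to get a ≡ b (mod 35).
So g is injective.
We now compute 33⁻¹ mod 35 explicitly. Euclid's algorithm: 35 = 1·33 + 2, 33 = 16·2 + 1; back-substituting gives 1 = 17·33 − 16·35, so 33⁻¹ ≡ 17 (mod 35).
Since g is injective, we find g⁻¹(22): we need 33x ≡ 22 − 30 ≡ 27 (mod 35). Using 33⁻¹ = 17: x ≡ 17·27 = 459 = 13·35 + 4, so x = 4.
Check: g(4) = 33·4 + 30 = 162 = 4·35 + 22 ≡ 22 (mod 35).

4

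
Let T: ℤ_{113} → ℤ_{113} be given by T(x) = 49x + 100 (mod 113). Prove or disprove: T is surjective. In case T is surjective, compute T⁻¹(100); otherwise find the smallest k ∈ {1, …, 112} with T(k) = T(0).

0

Recall that T is surjective if every y in the codomain equals T(x) for some x in the domain.
Since gcd(49, 113) = 1, 49 is invertible modulo 113. Euclid's algorithm: 113 = 2·49 + 15, 49 = 3·15 + 4, 15 = 3·4 + 3, 4 = 1·3 + 1; back-substituting gives 1 = 30·49 − 13·113, so 49⁻¹ ≡ 30 (mod 113).
For any y ∈ ℤ_{113}, x = 30(y − 100) mod 113 satisfies T(x) = 49·30(y − 100) + 100 ≡ y (since 49·30 ≡ 1 mod 113). So every y has a preimage.
So T is surjective.
Since T is surjective, we compute T⁻¹(100): solve 49x + 100 ≡ 100 (mod 113), i.e. 49x ≡ 0 (mod 113).
Multiplying by 49⁻¹ = 30 gives x ≡ 30·0 = 0 ≡ 0 (mod 113).
Check: T(0) = 49·0 + 100 = 100 ≡ 100 (mod 113).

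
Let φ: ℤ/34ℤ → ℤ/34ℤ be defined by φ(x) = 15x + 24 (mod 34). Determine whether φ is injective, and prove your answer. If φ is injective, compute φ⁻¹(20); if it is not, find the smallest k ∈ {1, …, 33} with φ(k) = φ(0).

Suppose φ(s) = φ(t) in ℤ/34ℤ. Then 15s + 24 ≡ 15t + 24 (mod 34), so 15(s − t) ≡ 0 (mod 34).
Since gcd(15, 34) = 1, 15 is invertible modulo 34, hence s − t ≡ 0 (mod 34), i.e. s = t.
Therefore φ is injective.
We now compute 15⁻¹ mod 34 explicitly. Euclid's algorithm: 34 = 2·15 + 4, 15 = 3·4 + 3, 4 = 1·3 + 1; back-substituting gives 1 = 25·15 − 11·34, so 15⁻¹ ≡ 25 (mod 34).
Since φ is injective, we find φ⁻¹(20): we need 15x ≡ 20 − 24 ≡ 30 (mod 34). Using 15⁻¹ = 25: x ≡ 25·30 = 750 = 22·34 + 2, so x = 2.
Check: φ(2) = 15·2 + 24 = 54 = 1·34 + 20 ≡ 20 (mod 34).

2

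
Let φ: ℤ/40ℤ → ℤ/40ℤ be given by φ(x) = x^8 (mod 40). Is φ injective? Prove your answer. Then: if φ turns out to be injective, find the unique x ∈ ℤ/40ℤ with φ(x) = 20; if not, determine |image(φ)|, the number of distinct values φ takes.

φ(1) = 1^8 = 1.
φ(3): Repeated squaring mod 40: 3^1 ≡ 3, 3^2 ≡ 3² = 9, 3^4 ≡ 9² = 81 ≡ 1, 3^8 ≡ 1² = 1. So 3^8 ≡ 1 (mod 40).
So φ(1) = φ(3) = 1 while 1 ≠ 3, so φ is not injective.
Since φ is not injective, we determine |image(φ)|. Computing x^8 mod 40 for each x (by repeated squaring, reducing mod 40 at every step), the values φ(0), φ(1), …, φ(39) are: 0, 1, 16, 1, 16, 25, 16, 1, 16, 1, 0, 1, 16, 1, 16, 25, 16, 1, 16, 1, 0, 1, 16, 1, 16, 25, 16, 1, 16, 1, 0, 1, 16, 1, 16, 25, 16, 1, 16, 1.
The distinct values are {0, 1, 16, 25}; there are 4 of them.

4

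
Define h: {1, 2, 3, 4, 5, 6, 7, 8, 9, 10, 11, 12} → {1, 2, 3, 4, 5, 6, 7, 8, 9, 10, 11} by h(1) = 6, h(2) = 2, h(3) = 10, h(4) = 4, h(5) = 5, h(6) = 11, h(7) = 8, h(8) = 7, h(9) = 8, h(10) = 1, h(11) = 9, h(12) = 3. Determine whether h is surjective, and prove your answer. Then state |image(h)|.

Every element of the codomain has a preimage: 1 = h(10), 2 = h(2), 3 = h(12), 4 = h(4), 5 = h(5), 6 = h(1), 7 = h(8), 8 = h(7), 9 = h(11), 10 = h(3), 11 = h(6).
Therefore h is surjective.
The image of h is {1, 2, 3, 4, 5, 6, 7, 8, 9, 10, 11}, which has 11 elements.

11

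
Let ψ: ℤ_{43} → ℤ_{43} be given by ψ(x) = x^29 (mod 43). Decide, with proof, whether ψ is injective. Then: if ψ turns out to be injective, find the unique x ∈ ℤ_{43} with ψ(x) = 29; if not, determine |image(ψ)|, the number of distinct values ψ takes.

Since 43 is prime, the nonzero elements of ℤ_{43} form a cyclic group of order 42.
As gcd(29, 42) = 1, raising to the 29th power is a bijection on this group: if a^29 ≡ b^29 then (ab^{−1})^29 = 1, and the only element of order dividing gcd(29, 42) = 1 is 1, so a = b.
With ψ(0) = 0 this makes ψ injective on all of ℤ_{43}, hence bijective (finite equal-size domain and codomain). In particular ψ is injective.
Since ψ is injective, we find the preimage of 29. The inverse of x ↦ x^29 on (ℤ_{43})^× is x ↦ x^29, because 29·29 = 841 = 20·42 + 1 ≡ 1 (mod 42) and x^{42} = 1 for x ≠ 0 (Fermat). So ψ⁻¹(29) = 29^29 mod 43.
Repeated squaring mod 43: 29^1 ≡ 29, 29^2 ≡ 29² = 841 ≡ 24, 29^4 ≡ 24² = 576 ≡ 17, 29^8 ≡ 17² = 289 ≡ 31, 29^16 ≡ 31² = 961 ≡ 15. Since 29 = 16 + 8 + 4 + 1, 29^29 ≡ 15·31·17·29: 15·31 = 465 ≡ 35, then 35·17 = 595 ≡ 36, then 36·29 = 1044 ≡ 12. So 29^29 ≡ 12 (mod 43).
Hence ψ⁻¹(29) = 12.

12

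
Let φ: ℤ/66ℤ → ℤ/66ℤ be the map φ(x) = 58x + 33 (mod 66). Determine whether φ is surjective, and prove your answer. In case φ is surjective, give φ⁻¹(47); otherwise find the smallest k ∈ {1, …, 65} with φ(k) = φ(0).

Since gcd(58, 66) = 2, we have 58x ≡ 0 (mod 2) for all x, so φ(x) ≡ 1 (mod 2).
But 0 ≢ 1 (mod 2), so 0 ∈ ℤ/66ℤ has no preimage. Therefore φ is not surjective.
Since φ is not surjective, we find the least positive k with φ(k) = φ(0): this means 58k ≡ 0 (mod 66), i.e. 66 ∣ 58k. Since gcd(58, 66) = 2, dividing through by 2 this holds exactly when 33 ∣ 29k, and as gcd(29, 33) = 1, exactly when 33 ∣ k.
The smallest positive such k is 33.

33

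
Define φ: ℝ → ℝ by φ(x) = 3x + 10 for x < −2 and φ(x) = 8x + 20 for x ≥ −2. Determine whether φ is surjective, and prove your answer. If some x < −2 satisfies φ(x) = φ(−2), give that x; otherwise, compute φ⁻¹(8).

Both pieces are strictly increasing (slopes 3 and 8), so each is injective on its own interval.
The left piece maps (−∞, −2) onto (−∞, 4); the right piece maps [−2, ∞) onto [4, ∞).
These images together cover ℝ, so φ is surjective.
Because the two images are disjoint, no x < −2 has φ(x) = φ(−2), so we compute φ⁻¹(8): 8 lies in [4, ∞), so solve 8x + 20 = 8: x = (8 − 20)/8 = −3/2.

-3/2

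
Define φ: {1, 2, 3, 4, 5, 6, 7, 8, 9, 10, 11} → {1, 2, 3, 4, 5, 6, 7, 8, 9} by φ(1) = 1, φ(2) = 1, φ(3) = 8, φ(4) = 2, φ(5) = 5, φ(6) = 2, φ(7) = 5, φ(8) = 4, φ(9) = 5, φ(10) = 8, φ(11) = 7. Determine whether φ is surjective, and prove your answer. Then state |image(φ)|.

No element maps to 3, so φ is not surjective.
The image of φ is {1, 2, 4, 5, 7, 8}, which has 6 elements.

6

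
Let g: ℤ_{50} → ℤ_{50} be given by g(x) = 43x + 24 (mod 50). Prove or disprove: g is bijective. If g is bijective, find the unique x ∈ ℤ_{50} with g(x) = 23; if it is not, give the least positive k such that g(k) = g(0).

Recall: injectivity means: for all a, b in the domain, g(a) = g(b) implies a = b.
Suppose g(a) = g(b) in ℤ_{50}. Then 43a + 24 ≡ 43b + 24 (mod 50), hence 43(a − b) ≡ 0 (mod 50).
Since gcd(43, 50) = 1, 43 is invertible modulo 50, thus a − b ≡ 0 (mod 50), i.e. a = b.
We now compute 43⁻¹ mod 50 explicitly. Euclid's algorithm: 50 = 1·43 + 7, 43 = 6·7 + 1; back-substituting gives 1 = 7·43 − 6·50, so 43⁻¹ ≡ 7 (mod 50).
Then y ↦ 7(y − 24) is a two-sided inverse to g, so every y ∈ ℤ_{50} has a preimage.
So g is bijective.
Since g is bijective, we find g⁻¹(23): we need 43x ≡ 23 − 24 ≡ 49 (mod 50). Using 43⁻¹ = 7: x ≡ 7·49 = 343 = 6·50 + 43, so x = 43.
Check: g(43) = 43·43 + 24 = 1873 = 37·50 + 23 ≡ 23 (mod 50).

43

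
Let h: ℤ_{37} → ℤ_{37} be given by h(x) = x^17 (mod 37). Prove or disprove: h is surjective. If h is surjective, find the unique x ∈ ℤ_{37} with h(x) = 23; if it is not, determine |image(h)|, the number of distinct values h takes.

Since 37 is prime, the nonzero elements of ℤ_{37} form a cyclic group of order 36.
As gcd(17, 36) = 1, raising to the 17th power is a bijection on this group: if x_1^17 ≡ x_2^17 then (x_1x_2^{−1})^17 = 1, and the only element of order dividing gcd(17, 36) = 1 is 1, so x_1 = x_2.
With h(0) = 0 this makes h injective on all of ℤ_{37}, hence bijective (finite equal-size domain and codomain). In particular h is surjective.
Since h is surjective, we find the preimage of 23. The inverse of x ↦ x^17 on (ℤ_{37})^× is x ↦ x^17, because 17·17 = 289 = 8·36 + 1 ≡ 1 (mod 36) and x^{36} = 1 for x ≠ 0 (Fermat). So h⁻¹(23) = 23^17 mod 37.
Repeated squaring mod 37: 23^1 ≡ 23, 23^2 ≡ 23² = 529 ≡ 11, 23^4 ≡ 11² = 121 ≡ 10, 23^8 ≡ 10² = 100 ≡ 26, 23^16 ≡ 26² = 676 ≡ 10. Since 17 = 16 + 1, 23^17 ≡ 10·23: 10·23 = 230 ≡ 8. So 23^17 ≡ 8 (mod 37).
Hence h⁻¹(23) = 8.

8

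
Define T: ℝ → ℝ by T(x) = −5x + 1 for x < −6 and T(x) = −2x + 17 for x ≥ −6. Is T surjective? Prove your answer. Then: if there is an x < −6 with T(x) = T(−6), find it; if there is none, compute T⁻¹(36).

Both pieces are strictly decreasing (slopes −5 and −2), so each is injective on its own interval.
The left piece maps (−∞, −6) onto (31, ∞); the right piece maps [−6, ∞) onto (−∞, 29].
The union (31, ∞) ∪ (−∞, 29] omits the interval between 31 and 29; in particular 31 has no preimage. So T is not surjective.
Because the two images are disjoint, no x < −6 has T(x) = T(−6), so we compute T⁻¹(36): 36 lies in (31, ∞), so solve −5x + 1 = 36: x = (36 − 1)/(−5) = −7.

-7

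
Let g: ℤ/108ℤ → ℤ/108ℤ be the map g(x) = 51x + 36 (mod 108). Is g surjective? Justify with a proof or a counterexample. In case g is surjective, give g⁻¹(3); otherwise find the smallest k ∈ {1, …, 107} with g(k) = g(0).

Recall: surjectivity means every element of the codomain has a preimage under g.
Since gcd(51, 108) = 3, we have 51x ≡ 0 (mod 3) for all x, so g(x) ≡ 0 (mod 3).
But 1 ≢ 0 (mod 3), so 1 ∈ ℤ/108ℤ has no preimage. So g is not surjective.
Since g is not surjective, we find the least positive k with g(k) = g(0): this means 51k ≡ 0 (mod 108), i.e. 108 ∣ 51k. Since gcd(51, 108) = 3, dividing through by 3 this holds exactly when 36 ∣ 17k, and as gcd(17, 36) = 1, exactly when 36 ∣ k.
The smallest positive such k is 36.

36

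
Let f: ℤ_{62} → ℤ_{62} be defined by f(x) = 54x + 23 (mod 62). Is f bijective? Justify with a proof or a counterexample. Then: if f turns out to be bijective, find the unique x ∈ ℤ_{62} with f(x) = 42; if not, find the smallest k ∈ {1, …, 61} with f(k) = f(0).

We have gcd(54, 62) = 2 > 1. Taking u = 0 and v = 31: f(0) = 23 and f(31) = 54·31 + 23 = 1697 ≡ 23 (mod 62).
So f(0) = f(31) while 0 ≠ 31, therefore f is not injective, hence not bijective.
Since f is not bijective, we find the least positive k with f(k) = f(0): this means 54k ≡ 0 (mod 62), i.e. 62 ∣ 54k. Since gcd(54, 62) = 2, dividing through by 2 this holds exactly when 31 ∣ 27k, and as gcd(27, 31) = 1, exactly when 31 ∣ k.
The smallest positive such k is 31.

31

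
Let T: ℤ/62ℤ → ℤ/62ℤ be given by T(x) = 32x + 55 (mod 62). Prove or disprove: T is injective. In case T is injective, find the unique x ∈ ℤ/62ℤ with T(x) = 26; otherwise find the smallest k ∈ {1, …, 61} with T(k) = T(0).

We have gcd(32, 62) = 2 > 1. Taking a = 0 and b = 31: T(0) = 55 and T(31) = 32·31 + 55 = 1047 ≡ 55 (mod 62).
So T(0) = T(31) while 0 ≠ 31, hence T is not injective.
Since T is not injective, we find the least positive k with T(k) = T(0): this means 32k ≡ 0 (mod 62), i.e. 62 ∣ 32k. Since gcd(32, 62) = 2, dividing through by 2 this holds exactly when 31 ∣ 16k, and as gcd(16, 31) = 1, exactly when 31 ∣ k.
The smallest positive such k is 31.

31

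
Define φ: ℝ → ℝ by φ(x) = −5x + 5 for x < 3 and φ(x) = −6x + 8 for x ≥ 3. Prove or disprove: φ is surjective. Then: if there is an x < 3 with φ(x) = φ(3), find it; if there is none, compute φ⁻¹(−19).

9/2

Both pieces are strictly decreasing (slopes −5 and −6), so each is injective on its own interval.
The left piece maps (−∞, 3) onto (−10, ∞); the right piece maps [3, ∞) onto (−∞, −10].
These images together cover ℝ, so φ is surjective.
Because the two images are disjoint, no x < 3 has φ(x) = φ(3), so we compute φ⁻¹(−19): −19 lies in (−∞, −10], so solve −6x + 8 = −19: x = (−19 − 8)/(−6) = 9/2.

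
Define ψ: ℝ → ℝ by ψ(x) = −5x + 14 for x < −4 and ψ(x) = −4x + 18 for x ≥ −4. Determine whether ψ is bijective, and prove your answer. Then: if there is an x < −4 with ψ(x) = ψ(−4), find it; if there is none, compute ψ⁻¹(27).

-9/4

Both pieces are strictly decreasing (slopes −5 and −4), so each is injective on its own interval.
The left piece maps (−∞, −4) onto (34, ∞); the right piece maps [−4, ∞) onto (−∞, 34].
Since 34 = 34, the images partition ℝ: ψ is injective and surjective, hence bijective.
Because the two images are disjoint, no x < −4 has ψ(x) = ψ(−4), so we compute ψ⁻¹(27): 27 lies in (−∞, 34], so solve −4x + 18 = 27: x = (27 − 18)/(−4) = −9/4.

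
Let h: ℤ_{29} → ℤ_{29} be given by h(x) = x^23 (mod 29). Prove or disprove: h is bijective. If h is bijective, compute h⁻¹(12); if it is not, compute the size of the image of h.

17

Since 29 is prime, the nonzero elements of ℤ_{29} form a cyclic group of order 28.
As gcd(23, 28) = 1, raising to the 23rd power is a bijection on this group: if x_1^23 ≡ x_2^23 then (x_1x_2^{−1})^23 = 1, and the only element of order dividing gcd(23, 28) = 1 is 1, so x_1 = x_2.
With h(0) = 0 this makes h injective on all of ℤ_{29}, hence bijective (finite equal-size domain and codomain). In particular h is bijective.
Since h is bijective, we find the preimage of 12. The inverse of x ↦ x^23 on (ℤ_{29})^× is x ↦ x^11, because 23·11 = 253 = 9·28 + 1 ≡ 1 (mod 28) and x^{28} = 1 for x ≠ 0 (Fermat). So h⁻¹(12) = 12^11 mod 29.
Repeated squaring mod 29: 12^1 ≡ 12, 12^2 ≡ 12² = 144 ≡ 28, 12^4 ≡ 28² = 784 ≡ 1, 12^8 ≡ 1² = 1. Since 11 = 8 + 2 + 1, 12^11 ≡ 1·28·12: 1·28 = 28, then 28·12 = 336 ≡ 17. So 12^11 ≡ 17 (mod 29).
Hence h⁻¹(12) = 17.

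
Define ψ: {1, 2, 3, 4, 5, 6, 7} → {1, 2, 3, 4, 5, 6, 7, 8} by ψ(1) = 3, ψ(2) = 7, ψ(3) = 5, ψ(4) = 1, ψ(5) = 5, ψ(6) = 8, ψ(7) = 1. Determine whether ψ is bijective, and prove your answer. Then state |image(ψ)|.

ψ(3) = 5 = ψ(5) with 3 ≠ 5, so ψ is not injective, hence not bijective.
The image of ψ is {1, 3, 5, 7, 8}, which has 5 elements.

5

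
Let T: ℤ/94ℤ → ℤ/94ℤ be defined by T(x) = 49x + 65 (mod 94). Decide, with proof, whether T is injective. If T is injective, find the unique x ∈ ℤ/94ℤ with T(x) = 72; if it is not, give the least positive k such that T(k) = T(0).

If T(x_1) = T(x_2), then 49x_1 ≡ 49x_2 (mod 94). Because gcd(49, 94) = 1, we may cancel 49 to get x_1 ≡ x_2 (mod 94).
So T is injective.
We now compute 49⁻¹ mod 94 explicitly. Euclid's algorithm: 94 = 1·49 + 45, 49 = 1·45 + 4, 45 = 11·4 + 1; back-substituting gives 1 = 71·49 − 37·94, so 49⁻¹ ≡ 71 (mod 94).
Since T is injective, we find T⁻¹(72): we need 49x ≡ 72 − 65 ≡ 7 (mod 94). Using 49⁻¹ = 71: x ≡ 71·7 = 497 = 5·94 + 27, so x = 27.
Check: T(27) = 49·27 + 65 = 1388 = 14·94 + 72 ≡ 72 (mod 94).

27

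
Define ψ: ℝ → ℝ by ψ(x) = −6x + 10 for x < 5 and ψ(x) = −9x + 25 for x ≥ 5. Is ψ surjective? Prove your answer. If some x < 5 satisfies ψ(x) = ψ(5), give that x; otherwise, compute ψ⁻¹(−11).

Both pieces are strictly decreasing (slopes −6 and −9), so each is injective on its own interval.
The left piece maps (−∞, 5) onto (−20, ∞); the right piece maps [5, ∞) onto (−∞, −20].
These images together cover ℝ, so ψ is surjective.
Because the two images are disjoint, no x < 5 has ψ(x) = ψ(5), so we compute ψ⁻¹(−11): −11 lies in (−20, ∞), so solve −6x + 10 = −11: x = (−11 − 10)/(−6) = 7/2.

7/2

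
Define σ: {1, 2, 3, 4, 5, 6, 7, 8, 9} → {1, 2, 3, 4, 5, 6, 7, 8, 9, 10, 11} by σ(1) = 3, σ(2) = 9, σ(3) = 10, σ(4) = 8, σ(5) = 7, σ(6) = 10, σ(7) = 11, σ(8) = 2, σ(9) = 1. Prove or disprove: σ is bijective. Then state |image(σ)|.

σ(3) = 10 = σ(6) with 3 ≠ 6, so σ is not injective, hence not bijective.
The image of σ is {1, 2, 3, 7, 8, 9, 10, 11}, which has 8 elements.

8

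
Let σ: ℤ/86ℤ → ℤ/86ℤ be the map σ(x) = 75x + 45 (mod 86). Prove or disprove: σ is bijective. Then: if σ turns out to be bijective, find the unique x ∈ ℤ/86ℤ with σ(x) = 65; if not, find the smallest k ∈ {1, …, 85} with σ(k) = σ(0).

6

Suppose σ(x_1) = σ(x_2) in ℤ/86ℤ. Then 75x_1 + 45 ≡ 75x_2 + 45 (mod 86), so 75(x_1 − x_2) ≡ 0 (mod 86).
Since gcd(75, 86) = 1, 75 is invertible modulo 86, hence x_1 − x_2 ≡ 0 (mod 86), i.e. x_1 = x_2.
We now compute 75⁻¹ mod 86 explicitly. Euclid's algorithm: 86 = 1·75 + 11, 75 = 6·11 + 9, 11 = 1·9 + 2, 9 = 4·2 + 1; back-substituting gives 1 = 39·75 − 34·86, so 75⁻¹ ≡ 39 (mod 86).
For any y ∈ ℤ/86ℤ, x = 39(y − 45) mod 86 satisfies σ(x) = 75·39(y − 45) + 45 ≡ y (since 75·39 ≡ 1 mod 86). So every y has a preimage.
Thus σ is bijective.
Since σ is bijective, we find σ⁻¹(65): we need 75x ≡ 65 − 45 ≡ 20 (mod 86). Using 75⁻¹ = 39: x ≡ 39·20 = 780 = 9·86 + 6, so x = 6.
Check: σ(6) = 75·6 + 45 = 495 = 5·86 + 65 ≡ 65 (mod 86).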